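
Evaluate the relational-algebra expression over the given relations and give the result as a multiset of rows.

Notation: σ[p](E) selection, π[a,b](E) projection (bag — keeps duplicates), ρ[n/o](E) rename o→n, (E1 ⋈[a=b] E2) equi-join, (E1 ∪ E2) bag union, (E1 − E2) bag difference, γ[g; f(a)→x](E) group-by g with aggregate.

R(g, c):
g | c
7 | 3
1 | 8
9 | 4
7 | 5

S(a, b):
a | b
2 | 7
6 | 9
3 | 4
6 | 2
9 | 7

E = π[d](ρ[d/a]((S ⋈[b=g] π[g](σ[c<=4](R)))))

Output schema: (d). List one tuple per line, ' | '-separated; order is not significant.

Row counts bottom-up:
  S → 5
  R → 4
  σ[c<=4](R) → 2
  π[g](σ[c<=4](R)) → 2
  (S ⋈[b=g] π[g](σ[c<=4](R))) → 3
  ρ[d/a]((S ⋈[b=g] π[g](σ[c<=4](R)))) → 3
  π[d](ρ[d/a]((S ⋈[b=g] π[g](σ[c<=4](R))))) → 3

== RESULT ==
d
2
6
9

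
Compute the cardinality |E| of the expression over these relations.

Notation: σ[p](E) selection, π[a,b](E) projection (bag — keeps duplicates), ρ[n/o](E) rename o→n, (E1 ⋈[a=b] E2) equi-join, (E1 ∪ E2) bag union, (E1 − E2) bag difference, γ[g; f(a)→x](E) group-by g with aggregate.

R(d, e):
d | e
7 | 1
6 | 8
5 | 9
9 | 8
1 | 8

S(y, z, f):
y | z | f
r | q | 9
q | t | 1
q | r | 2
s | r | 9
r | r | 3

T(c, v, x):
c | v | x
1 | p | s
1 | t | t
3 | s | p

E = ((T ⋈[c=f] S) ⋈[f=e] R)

Per-node cardinality:
  T → 3
  S → 5
  (T ⋈[c=f] S) → 3
  R → 5
  ((T ⋈[c=f] S) ⋈[f=e] R) → 2

|E| = 2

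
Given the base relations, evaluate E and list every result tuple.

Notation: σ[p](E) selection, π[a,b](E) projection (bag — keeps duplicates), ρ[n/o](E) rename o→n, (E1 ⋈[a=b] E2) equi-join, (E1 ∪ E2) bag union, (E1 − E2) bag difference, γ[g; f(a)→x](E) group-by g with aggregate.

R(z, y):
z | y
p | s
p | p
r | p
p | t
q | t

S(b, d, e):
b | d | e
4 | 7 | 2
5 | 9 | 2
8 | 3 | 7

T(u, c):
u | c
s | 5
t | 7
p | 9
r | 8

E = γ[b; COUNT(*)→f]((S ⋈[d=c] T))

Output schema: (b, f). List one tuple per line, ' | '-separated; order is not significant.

Stepwise |·|:
  S → 3
  T → 4
  (S ⋈[d=c] T) → 2
  γ[b; COUNT(*)→f]((S ⋈[d=c] T)) → 2

== RESULT ==
b | f
4 | 1
5 | 1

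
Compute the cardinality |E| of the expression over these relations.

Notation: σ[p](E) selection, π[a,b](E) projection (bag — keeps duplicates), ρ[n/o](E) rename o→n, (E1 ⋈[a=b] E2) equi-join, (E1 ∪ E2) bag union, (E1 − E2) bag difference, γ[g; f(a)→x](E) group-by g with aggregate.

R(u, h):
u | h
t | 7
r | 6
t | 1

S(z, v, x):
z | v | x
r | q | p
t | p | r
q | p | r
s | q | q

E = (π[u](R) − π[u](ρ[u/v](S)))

Row counts bottom-up:
  R → 3
  π[u](R) → 3
  S → 4
  ρ[u/v](S) → 4
  π[u](ρ[u/v](S)) → 4
  (π[u](R) − π[u](ρ[u/v](S))) → 3

|E| = 3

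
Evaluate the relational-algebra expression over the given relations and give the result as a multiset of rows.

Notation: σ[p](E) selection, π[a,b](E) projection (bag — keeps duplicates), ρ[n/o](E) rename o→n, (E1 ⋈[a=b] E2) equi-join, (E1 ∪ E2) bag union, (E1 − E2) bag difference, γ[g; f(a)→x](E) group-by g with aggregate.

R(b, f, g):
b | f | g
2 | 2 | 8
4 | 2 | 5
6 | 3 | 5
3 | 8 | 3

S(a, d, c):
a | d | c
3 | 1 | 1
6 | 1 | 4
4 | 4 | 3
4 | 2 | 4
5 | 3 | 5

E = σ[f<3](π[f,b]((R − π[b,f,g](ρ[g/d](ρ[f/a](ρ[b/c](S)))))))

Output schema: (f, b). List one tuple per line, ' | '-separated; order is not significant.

Subexpression sizes:
  R → 4
  S → 5
  ρ[b/c](S) → 5
  ρ[f/a](ρ[b/c](S)) → 5
  ρ[g/d](ρ[f/a](ρ[b/c](S))) → 5
  π[b,f,g](ρ[g/d](ρ[f/a](ρ[b/c](S)))) → 5
  (R − π[b,f,g](ρ[g/d](ρ[f/a](ρ[b/c](S))))) → 4
  π[f,b]((R − π[b,f,g](ρ[g/d](ρ[f/a](ρ[b/c](S)))))) → 4
  σ[f<3](π[f,b]((R − π[b,f,g](ρ[g/d](ρ[f/a](ρ[b/c](S))))))) → 2

== RESULT ==
f | b
2 | 2
2 | 4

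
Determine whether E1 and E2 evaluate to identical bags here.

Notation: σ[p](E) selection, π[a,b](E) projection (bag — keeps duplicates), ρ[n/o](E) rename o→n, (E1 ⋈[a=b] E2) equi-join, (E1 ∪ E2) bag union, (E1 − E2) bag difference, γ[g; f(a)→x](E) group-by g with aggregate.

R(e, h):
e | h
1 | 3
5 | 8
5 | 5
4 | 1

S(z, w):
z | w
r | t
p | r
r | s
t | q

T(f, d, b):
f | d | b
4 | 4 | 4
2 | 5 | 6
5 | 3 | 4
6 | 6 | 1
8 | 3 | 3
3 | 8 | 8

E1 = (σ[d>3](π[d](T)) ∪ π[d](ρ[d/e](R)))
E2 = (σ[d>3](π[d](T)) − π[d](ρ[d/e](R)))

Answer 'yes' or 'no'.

E1 per-node cardinality:
  T → 6
  π[d](T) → 6
  σ[d>3](π[d](T)) → 4
  R → 4
  ρ[d/e](R) → 4
  π[d](ρ[d/e](R)) → 4
  (σ[d>3](π[d](T)) ∪ π[d](ρ[d/e](R))) → 8
E2 per-node cardinality:
  T → 6
  π[d](T) → 6
  σ[d>3](π[d](T)) → 4
  R → 4
  ρ[d/e](R) → 4
  π[d](ρ[d/e](R)) → 4
  (σ[d>3](π[d](T)) − π[d](ρ[d/e](R))) → 2

E1 result:
d
1
4
4
5
5
5
6
8
E2 result:
d
6
8
Witness: (1,) appears 1× in E1 but 0× in E2.

no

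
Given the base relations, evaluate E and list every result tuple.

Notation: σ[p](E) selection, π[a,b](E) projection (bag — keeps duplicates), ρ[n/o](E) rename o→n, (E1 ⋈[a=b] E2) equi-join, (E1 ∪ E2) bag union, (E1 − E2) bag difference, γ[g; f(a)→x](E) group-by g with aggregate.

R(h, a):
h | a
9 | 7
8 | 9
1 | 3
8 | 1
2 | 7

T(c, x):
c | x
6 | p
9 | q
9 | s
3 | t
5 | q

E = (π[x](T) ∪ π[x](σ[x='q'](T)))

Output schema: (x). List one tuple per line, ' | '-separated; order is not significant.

Per-node cardinality:
  T → 5
  π[x](T) → 5
  T → 5
  σ[x='q'](T) → 2
  π[x](σ[x='q'](T)) → 2
  (π[x](T) ∪ π[x](σ[x='q'](T))) → 7

== RESULT ==
x
p
q
q
q
q
s
t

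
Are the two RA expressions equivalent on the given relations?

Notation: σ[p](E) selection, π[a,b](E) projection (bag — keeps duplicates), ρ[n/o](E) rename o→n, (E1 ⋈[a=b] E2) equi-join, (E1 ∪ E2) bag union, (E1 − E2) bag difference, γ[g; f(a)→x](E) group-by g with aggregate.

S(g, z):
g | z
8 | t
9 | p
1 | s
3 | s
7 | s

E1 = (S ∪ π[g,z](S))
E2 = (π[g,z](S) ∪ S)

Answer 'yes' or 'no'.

E1 row counts bottom-up:
  S → 5
  S → 5
  π[g,z](S) → 5
  (S ∪ π[g,z](S)) → 10
E2 row counts bottom-up:
  S → 5
  π[g,z](S) → 5
  S → 5
  (π[g,z](S) ∪ S) → 10

E1 and E2 produce the same multiset:
g | z
1 | s
1 | s
3 | s
3 | s
7 | s
7 | s
8 | t
8 | t
9 | p
9 | p

yes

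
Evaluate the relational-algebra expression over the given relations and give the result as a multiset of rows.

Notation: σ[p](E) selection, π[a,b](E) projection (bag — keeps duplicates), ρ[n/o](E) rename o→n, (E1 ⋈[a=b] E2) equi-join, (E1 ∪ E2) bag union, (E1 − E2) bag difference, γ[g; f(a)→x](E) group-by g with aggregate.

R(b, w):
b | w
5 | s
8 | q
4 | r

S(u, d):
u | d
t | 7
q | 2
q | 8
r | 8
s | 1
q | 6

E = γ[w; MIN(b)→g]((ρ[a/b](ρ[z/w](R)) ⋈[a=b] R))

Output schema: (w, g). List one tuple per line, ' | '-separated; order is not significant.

Subexpression sizes:
  R → 3
  ρ[z/w](R) → 3
  ρ[a/b](ρ[z/w](R)) → 3
  R → 3
  (ρ[a/b](ρ[z/w](R)) ⋈[a=b] R) → 3
  γ[w; MIN(b)→g]((ρ[a/b](ρ[z/w](R)) ⋈[a=b] R)) → 3

== RESULT ==
w | g
q | 8
r | 4
s | 5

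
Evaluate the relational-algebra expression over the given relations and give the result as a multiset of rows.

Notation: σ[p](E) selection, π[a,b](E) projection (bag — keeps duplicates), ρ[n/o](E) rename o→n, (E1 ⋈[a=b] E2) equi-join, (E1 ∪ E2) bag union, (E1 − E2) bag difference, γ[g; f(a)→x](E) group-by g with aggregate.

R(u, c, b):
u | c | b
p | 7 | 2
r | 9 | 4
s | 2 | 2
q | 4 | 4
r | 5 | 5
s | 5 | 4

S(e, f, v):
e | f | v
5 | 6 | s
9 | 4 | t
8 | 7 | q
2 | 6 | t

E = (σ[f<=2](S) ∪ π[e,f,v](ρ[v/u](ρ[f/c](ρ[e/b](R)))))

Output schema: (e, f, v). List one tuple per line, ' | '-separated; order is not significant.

Row counts bottom-up:
  S → 4
  σ[f<=2](S) → 0
  R → 6
  ρ[e/b](R) → 6
  ρ[f/c](ρ[e/b](R)) → 6
  ρ[v/u](ρ[f/c](ρ[e/b](R))) → 6
  π[e,f,v](ρ[v/u](ρ[f/c](ρ[e/b](R)))) → 6
  (σ[f<=2](S) ∪ π[e,f,v](ρ[v/u](ρ[f/c](ρ[e/b](R))))) → 6

== RESULT ==
e | f | v
2 | 2 | s
2 | 7 | p
4 | 4 | q
4 | 5 | s
4 | 9 | r
5 | 5 | r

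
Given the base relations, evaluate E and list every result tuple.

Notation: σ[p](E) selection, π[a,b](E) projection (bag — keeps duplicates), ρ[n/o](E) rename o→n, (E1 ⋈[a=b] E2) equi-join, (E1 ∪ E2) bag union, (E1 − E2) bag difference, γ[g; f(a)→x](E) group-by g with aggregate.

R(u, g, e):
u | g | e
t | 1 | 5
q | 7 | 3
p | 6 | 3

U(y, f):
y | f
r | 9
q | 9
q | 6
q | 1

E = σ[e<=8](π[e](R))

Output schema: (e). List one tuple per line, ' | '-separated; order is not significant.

Subexpression sizes:
  R → 3
  π[e](R) → 3
  σ[e<=8](π[e](R)) → 3

== RESULT ==
e
3
3
5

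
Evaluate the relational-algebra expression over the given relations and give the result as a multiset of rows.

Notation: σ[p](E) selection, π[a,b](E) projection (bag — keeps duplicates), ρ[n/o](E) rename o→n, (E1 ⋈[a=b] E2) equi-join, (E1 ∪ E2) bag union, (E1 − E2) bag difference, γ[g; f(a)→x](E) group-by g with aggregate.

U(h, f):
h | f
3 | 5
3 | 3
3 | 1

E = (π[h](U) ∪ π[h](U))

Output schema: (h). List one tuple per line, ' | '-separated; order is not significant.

Per-node cardinality:
  U → 3
  π[h](U) → 3
  U → 3
  π[h](U) → 3
  (π[h](U) ∪ π[h](U)) → 6

== RESULT ==
h
3
3
3
3
3
3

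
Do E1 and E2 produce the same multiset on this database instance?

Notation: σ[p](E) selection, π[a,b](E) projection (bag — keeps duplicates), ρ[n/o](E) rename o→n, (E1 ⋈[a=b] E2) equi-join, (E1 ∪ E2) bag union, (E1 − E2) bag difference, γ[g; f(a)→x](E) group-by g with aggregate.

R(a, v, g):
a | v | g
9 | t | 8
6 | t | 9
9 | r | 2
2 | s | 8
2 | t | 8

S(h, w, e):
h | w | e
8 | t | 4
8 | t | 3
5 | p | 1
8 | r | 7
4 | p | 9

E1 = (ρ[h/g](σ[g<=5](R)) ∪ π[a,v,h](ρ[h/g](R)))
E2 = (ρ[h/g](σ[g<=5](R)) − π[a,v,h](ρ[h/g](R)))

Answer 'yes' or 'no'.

E1 row counts bottom-up:
  R → 5
  σ[g<=5](R) → 1
  ρ[h/g](σ[g<=5](R)) → 1
  R → 5
  ρ[h/g](R) → 5
  π[a,v,h](ρ[h/g](R)) → 5
  (ρ[h/g](σ[g<=5](R)) ∪ π[a,v,h](ρ[h/g](R))) → 6
E2 row counts bottom-up:
  R → 5
  σ[g<=5](R) → 1
  ρ[h/g](σ[g<=5](R)) → 1
  R → 5
  ρ[h/g](R) → 5
  π[a,v,h](ρ[h/g](R)) → 5
  (ρ[h/g](σ[g<=5](R)) − π[a,v,h](ρ[h/g](R))) → 0

E1 result:
a | v | h
2 | s | 8
2 | t | 8
6 | t | 9
9 | r | 2
9 | r | 2
9 | t | 8
E2 result:
a | v | h
(0 rows)
Witness: (9, 'r', 2) appears 2× in E1 but 0× in E2.

no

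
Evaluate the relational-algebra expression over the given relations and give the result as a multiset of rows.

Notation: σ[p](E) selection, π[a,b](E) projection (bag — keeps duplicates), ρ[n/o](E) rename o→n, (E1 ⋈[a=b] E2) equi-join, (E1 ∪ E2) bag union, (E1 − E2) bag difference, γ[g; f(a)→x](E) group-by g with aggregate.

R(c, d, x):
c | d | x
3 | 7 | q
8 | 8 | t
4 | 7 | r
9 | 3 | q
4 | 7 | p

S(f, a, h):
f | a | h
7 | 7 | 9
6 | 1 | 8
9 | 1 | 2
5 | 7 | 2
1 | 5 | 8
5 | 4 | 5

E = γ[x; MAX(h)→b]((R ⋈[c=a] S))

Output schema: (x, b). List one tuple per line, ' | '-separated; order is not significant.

Row counts bottom-up:
  R → 5
  S → 6
  (R ⋈[c=a] S) → 2
  γ[x; MAX(h)→b]((R ⋈[c=a] S)) → 2

== RESULT ==
x | b
p | 5
r | 5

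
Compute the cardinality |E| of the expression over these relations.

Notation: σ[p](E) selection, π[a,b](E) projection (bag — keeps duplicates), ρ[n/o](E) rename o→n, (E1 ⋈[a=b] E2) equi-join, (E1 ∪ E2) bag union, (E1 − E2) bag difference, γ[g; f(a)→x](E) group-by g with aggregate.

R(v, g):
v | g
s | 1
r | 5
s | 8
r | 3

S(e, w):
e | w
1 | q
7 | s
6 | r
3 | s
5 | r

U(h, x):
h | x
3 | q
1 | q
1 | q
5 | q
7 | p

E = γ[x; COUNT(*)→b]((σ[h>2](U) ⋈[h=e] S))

Stepwise |·|:
  U → 5
  σ[h>2](U) → 3
  S → 5
  (σ[h>2](U) ⋈[h=e] S) → 3
  γ[x; COUNT(*)→b]((σ[h>2](U) ⋈[h=e] S)) → 2

|E| = 2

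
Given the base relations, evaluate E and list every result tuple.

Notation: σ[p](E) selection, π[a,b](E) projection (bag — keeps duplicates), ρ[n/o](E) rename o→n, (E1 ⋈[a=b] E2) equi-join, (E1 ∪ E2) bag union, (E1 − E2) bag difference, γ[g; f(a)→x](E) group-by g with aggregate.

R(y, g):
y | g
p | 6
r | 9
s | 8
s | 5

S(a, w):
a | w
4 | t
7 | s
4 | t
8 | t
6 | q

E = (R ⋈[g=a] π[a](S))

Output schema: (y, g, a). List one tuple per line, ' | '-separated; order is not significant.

Per-node cardinality:
  R → 4
  S → 5
  π[a](S) → 5
  (R ⋈[g=a] π[a](S)) → 2

== RESULT ==
y | g | a
p | 6 | 6
s | 8 | 8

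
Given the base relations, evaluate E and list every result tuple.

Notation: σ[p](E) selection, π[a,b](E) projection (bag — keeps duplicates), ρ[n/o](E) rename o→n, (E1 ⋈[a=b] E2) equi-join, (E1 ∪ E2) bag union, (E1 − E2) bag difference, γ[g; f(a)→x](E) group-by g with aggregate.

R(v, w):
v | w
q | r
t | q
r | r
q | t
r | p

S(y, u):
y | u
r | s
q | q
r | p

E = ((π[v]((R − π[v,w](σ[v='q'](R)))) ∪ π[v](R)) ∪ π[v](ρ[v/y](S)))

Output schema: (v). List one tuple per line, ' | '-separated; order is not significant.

Per-node cardinality:
  R → 5
  R → 5
  σ[v='q'](R) → 2
  π[v,w](σ[v='q'](R)) → 2
  (R − π[v,w](σ[v='q'](R))) → 3
  π[v]((R − π[v,w](σ[v='q'](R)))) → 3
  R → 5
  π[v](R) → 5
  (π[v]((R − π[v,w](σ[v='q'](R)))) ∪ π[v](R)) → 8
  S → 3
  ρ[v/y](S) → 3
  π[v](ρ[v/y](S)) → 3
  ((π[v]((R − π[v,w](σ[v='q'](R)))) ∪ π[v](R)) ∪ π[v](ρ[v/y](S))) → 11

== RESULT ==
v
q
q
q
r
r
r
r
r
r
t
t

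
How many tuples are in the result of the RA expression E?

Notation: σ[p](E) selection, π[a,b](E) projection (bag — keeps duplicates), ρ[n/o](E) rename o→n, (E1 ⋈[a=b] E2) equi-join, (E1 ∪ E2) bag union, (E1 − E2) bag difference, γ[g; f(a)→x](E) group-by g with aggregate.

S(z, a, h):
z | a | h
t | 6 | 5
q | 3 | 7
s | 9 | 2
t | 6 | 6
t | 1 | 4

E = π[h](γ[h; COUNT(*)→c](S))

Stepwise |·|:
  S → 5
  γ[h; COUNT(*)→c](S) → 5
  π[h](γ[h; COUNT(*)→c](S)) → 5

|E| = 5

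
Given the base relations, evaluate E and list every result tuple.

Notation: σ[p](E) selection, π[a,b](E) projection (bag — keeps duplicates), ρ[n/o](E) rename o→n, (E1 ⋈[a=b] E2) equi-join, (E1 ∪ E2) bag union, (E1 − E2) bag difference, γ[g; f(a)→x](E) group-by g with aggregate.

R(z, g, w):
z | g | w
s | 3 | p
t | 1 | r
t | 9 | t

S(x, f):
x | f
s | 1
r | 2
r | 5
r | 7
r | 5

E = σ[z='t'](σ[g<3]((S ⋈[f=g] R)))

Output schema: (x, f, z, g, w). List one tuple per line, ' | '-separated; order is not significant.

Row counts bottom-up:
  S → 5
  R → 3
  (S ⋈[f=g] R) → 1
  σ[g<3]((S ⋈[f=g] R)) → 1
  σ[z='t'](σ[g<3]((S ⋈[f=g] R))) → 1

== RESULT ==
x | f | z | g | w
s | 1 | t | 1 | r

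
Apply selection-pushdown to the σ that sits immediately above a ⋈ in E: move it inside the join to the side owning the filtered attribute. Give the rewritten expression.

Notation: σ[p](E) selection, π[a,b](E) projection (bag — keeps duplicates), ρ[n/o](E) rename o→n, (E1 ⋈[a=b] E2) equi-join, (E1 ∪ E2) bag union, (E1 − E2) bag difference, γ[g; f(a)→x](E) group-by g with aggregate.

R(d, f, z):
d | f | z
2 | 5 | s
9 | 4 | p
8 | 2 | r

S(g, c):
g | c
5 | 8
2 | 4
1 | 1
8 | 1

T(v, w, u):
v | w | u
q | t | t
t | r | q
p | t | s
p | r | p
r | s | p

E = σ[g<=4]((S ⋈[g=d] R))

σ filters on g, owned by the left side.
E' = (σ[g<=4](S) ⋈[g=d] R)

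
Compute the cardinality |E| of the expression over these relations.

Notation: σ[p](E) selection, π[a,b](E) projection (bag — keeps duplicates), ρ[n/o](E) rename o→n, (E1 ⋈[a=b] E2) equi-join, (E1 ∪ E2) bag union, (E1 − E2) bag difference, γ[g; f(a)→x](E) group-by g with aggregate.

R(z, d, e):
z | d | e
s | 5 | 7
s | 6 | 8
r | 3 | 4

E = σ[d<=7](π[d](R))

Row counts bottom-up:
  R → 3
  π[d](R) → 3
  σ[d<=7](π[d](R)) → 3

|E| = 3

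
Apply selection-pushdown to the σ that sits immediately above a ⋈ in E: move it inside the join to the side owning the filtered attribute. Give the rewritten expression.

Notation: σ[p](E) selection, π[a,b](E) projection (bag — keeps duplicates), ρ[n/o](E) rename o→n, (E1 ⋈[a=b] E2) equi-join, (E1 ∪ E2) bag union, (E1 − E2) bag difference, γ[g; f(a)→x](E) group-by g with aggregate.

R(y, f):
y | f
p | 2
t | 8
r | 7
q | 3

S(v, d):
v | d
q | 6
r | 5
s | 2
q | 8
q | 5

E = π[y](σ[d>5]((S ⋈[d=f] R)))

σ filters on d, owned by the left side.
E' = π[y]((σ[d>5](S) ⋈[d=f] R))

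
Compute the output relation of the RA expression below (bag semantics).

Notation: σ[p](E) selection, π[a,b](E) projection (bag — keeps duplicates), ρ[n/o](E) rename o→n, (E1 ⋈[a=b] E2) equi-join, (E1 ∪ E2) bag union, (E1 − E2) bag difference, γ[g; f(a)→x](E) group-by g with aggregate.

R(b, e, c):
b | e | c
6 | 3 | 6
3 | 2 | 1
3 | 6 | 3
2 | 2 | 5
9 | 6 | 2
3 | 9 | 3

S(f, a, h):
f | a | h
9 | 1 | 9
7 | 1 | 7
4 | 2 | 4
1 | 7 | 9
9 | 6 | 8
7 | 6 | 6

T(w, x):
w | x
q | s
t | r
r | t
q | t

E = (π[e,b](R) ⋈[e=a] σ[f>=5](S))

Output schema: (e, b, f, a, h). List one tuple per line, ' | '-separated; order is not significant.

Per-node cardinality:
  R → 6
  π[e,b](R) → 6
  S → 6
  σ[f>=5](S) → 4
  (π[e,b](R) ⋈[e=a] σ[f>=5](S)) → 4

== RESULT ==
e | b | f | a | h
6 | 3 | 7 | 6 | 6
6 | 3 | 9 | 6 | 8
6 | 9 | 7 | 6 | 6
6 | 9 | 9 | 6 | 8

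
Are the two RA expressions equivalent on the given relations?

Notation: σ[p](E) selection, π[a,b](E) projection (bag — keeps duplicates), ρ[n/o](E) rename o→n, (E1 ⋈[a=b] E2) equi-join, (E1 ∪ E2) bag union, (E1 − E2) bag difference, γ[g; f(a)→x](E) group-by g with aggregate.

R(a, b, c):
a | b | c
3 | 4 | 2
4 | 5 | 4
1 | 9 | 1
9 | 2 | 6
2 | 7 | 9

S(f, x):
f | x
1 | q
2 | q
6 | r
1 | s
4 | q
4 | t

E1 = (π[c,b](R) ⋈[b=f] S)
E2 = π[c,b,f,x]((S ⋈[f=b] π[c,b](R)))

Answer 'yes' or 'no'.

E1 per-node cardinality:
  R → 5
  π[c,b](R) → 5
  S → 6
  (π[c,b](R) ⋈[b=f] S) → 3
E2 per-node cardinality:
  S → 6
  R → 5
  π[c,b](R) → 5
  (S ⋈[f=b] π[c,b](R)) → 3
  π[c,b,f,x]((S ⋈[f=b] π[c,b](R))) → 3

E1 and E2 produce the same multiset:
c | b | f | x
2 | 4 | 4 | q
2 | 4 | 4 | t
6 | 2 | 2 | q

yes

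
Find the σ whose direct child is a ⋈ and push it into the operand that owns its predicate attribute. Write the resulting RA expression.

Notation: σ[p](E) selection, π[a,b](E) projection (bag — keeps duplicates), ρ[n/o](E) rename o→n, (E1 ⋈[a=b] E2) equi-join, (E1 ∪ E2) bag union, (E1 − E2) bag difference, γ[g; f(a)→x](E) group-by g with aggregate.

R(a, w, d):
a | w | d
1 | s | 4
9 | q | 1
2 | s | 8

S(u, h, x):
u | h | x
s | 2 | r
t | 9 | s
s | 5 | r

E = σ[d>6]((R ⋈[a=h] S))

σ filters on d, owned by the left side.
E' = (σ[d>6](R) ⋈[a=h] S)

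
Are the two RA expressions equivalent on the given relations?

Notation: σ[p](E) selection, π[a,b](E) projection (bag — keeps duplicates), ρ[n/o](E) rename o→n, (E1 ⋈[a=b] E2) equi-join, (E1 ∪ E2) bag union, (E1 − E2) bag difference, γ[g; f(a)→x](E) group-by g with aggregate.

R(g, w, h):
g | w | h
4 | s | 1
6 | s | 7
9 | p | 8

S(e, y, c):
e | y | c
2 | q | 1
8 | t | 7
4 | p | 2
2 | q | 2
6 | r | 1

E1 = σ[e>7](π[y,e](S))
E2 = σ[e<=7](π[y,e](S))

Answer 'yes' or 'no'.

E1 per-node cardinality:
  S → 5
  π[y,e](S) → 5
  σ[e>7](π[y,e](S)) → 1
E2 per-node cardinality:
  S → 5
  π[y,e](S) → 5
  σ[e<=7](π[y,e](S)) → 4

E1 result:
y | e
t | 8
E2 result:
y | e
p | 4
q | 2
q | 2
r | 6
Witness: ('t', 8) appears 1× in E1 but 0× in E2.

no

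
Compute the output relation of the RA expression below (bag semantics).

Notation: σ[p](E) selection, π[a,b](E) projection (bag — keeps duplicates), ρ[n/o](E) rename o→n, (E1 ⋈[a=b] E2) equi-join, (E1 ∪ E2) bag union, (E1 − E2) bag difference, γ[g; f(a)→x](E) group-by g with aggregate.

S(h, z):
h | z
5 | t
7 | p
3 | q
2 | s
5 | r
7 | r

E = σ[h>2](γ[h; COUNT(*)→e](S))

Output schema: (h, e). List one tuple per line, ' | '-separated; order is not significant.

Per-node cardinality:
  S → 6
  γ[h; COUNT(*)→e](S) → 4
  σ[h>2](γ[h; COUNT(*)→e](S)) → 3

== RESULT ==
h | e
3 | 1
5 | 2
7 | 2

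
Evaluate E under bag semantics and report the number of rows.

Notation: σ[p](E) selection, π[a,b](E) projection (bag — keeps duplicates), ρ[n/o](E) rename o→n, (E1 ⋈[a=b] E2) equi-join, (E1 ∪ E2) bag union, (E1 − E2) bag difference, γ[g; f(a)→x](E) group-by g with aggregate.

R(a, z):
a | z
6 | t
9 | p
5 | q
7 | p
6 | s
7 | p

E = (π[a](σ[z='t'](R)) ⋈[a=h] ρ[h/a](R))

Per-node cardinality:
  R → 6
  σ[z='t'](R) → 1
  π[a](σ[z='t'](R)) → 1
  R → 6
  ρ[h/a](R) → 6
  (π[a](σ[z='t'](R)) ⋈[a=h] ρ[h/a](R)) → 2

|E| = 2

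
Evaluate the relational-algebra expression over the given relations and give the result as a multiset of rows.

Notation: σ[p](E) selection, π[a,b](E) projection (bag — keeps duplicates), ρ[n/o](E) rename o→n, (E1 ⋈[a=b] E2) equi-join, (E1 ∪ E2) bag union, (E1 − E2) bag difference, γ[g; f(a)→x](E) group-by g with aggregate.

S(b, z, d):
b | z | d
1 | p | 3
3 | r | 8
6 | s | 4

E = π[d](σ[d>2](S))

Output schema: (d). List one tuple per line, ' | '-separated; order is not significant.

Subexpression sizes:
  S → 3
  σ[d>2](S) → 3
  π[d](σ[d>2](S)) → 3

== RESULT ==
d
3
4
8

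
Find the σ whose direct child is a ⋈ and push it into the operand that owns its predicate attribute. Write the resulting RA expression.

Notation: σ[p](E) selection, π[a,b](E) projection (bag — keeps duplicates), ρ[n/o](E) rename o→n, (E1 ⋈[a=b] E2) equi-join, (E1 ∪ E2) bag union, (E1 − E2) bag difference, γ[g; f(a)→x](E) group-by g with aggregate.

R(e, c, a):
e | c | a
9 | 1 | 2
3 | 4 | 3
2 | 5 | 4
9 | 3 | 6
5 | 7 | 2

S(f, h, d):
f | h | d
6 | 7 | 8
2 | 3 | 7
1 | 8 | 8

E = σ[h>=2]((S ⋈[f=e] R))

σ filters on h, owned by the left side.
E' = (σ[h>=2](S) ⋈[f=e] R)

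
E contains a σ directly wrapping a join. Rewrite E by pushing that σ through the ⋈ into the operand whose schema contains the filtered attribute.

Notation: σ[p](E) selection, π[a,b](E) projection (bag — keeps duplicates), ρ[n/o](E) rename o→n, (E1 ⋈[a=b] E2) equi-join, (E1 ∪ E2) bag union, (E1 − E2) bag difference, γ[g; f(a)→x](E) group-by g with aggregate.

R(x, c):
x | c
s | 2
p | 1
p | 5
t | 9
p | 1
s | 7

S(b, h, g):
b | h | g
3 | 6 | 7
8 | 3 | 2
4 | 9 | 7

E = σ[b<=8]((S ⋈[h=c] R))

σ filters on b, owned by the left side.
E' = (σ[b<=8](S) ⋈[h=c] R)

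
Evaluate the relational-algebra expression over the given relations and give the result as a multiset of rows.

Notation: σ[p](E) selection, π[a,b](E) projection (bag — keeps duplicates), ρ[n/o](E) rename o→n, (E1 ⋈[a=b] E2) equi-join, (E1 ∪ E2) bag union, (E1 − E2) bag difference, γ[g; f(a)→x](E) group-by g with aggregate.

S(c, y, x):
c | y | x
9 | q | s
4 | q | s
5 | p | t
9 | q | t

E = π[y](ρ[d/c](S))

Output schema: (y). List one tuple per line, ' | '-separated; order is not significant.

Stepwise |·|:
  S → 4
  ρ[d/c](S) → 4
  π[y](ρ[d/c](S)) → 4

== RESULT ==
y
p
q
q
q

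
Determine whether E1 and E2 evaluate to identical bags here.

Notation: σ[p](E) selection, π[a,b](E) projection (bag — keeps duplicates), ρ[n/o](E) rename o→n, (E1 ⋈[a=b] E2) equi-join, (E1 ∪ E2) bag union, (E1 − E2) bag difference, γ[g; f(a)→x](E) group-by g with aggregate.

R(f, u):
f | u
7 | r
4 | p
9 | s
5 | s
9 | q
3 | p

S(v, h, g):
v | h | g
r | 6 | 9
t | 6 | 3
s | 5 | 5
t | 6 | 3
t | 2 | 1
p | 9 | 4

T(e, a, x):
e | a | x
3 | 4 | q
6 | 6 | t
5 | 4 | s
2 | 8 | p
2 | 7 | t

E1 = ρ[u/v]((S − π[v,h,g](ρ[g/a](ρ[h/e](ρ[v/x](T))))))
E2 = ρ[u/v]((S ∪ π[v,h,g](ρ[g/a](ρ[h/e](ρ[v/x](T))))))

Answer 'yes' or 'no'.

E1 per-node cardinality:
  S → 6
  T → 5
  ρ[v/x](T) → 5
  ρ[h/e](ρ[v/x](T)) → 5
  ρ[g/a](ρ[h/e](ρ[v/x](T))) → 5
  π[v,h,g](ρ[g/a](ρ[h/e](ρ[v/x](T)))) → 5
  (S − π[v,h,g](ρ[g/a](ρ[h/e](ρ[v/x](T))))) → 6
  ρ[u/v]((S − π[v,h,g](ρ[g/a](ρ[h/e](ρ[v/x](T)))))) → 6
E2 per-node cardinality:
  S → 6
  T → 5
  ρ[v/x](T) → 5
  ρ[h/e](ρ[v/x](T)) → 5
  ρ[g/a](ρ[h/e](ρ[v/x](T))) → 5
  π[v,h,g](ρ[g/a](ρ[h/e](ρ[v/x](T)))) → 5
  (S ∪ π[v,h,g](ρ[g/a](ρ[h/e](ρ[v/x](T))))) → 11
  ρ[u/v]((S ∪ π[v,h,g](ρ[g/a](ρ[h/e](ρ[v/x](T)))))) → 11

E1 result:
u | h | g
p | 9 | 4
r | 6 | 9
s | 5 | 5
t | 2 | 1
t | 6 | 3
t | 6 | 3
E2 result:
u | h | g
p | 2 | 8
p | 9 | 4
q | 3 | 4
r | 6 | 9
s | 5 | 4
s | 5 | 5
t | 2 | 1
t | 2 | 7
t | 6 | 3
t | 6 | 3
t | 6 | 6
Witness: ('q', 3, 4) appears 0× in E1 but 1× in E2.

no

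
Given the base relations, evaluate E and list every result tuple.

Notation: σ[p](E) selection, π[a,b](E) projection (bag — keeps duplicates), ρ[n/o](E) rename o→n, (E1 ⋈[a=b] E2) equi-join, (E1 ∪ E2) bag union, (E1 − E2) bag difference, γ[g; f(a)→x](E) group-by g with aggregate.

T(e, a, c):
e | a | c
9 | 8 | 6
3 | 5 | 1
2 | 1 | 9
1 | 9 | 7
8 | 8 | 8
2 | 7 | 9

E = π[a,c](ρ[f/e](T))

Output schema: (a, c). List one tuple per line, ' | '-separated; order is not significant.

Stepwise |·|:
  T → 6
  ρ[f/e](T) → 6
  π[a,c](ρ[f/e](T)) → 6

== RESULT ==
a | c
1 | 9
5 | 1
7 | 9
8 | 6
8 | 8
9 | 7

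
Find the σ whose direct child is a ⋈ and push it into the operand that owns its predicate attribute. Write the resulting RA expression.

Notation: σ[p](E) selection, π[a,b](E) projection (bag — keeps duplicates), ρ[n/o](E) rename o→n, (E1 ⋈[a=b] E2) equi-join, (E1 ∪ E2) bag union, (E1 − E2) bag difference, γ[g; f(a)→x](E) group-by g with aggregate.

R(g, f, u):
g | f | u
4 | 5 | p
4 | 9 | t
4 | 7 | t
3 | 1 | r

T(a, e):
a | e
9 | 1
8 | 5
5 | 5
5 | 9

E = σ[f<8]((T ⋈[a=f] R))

σ filters on f, owned by the right side.
E' = (T ⋈[a=f] σ[f<8](R))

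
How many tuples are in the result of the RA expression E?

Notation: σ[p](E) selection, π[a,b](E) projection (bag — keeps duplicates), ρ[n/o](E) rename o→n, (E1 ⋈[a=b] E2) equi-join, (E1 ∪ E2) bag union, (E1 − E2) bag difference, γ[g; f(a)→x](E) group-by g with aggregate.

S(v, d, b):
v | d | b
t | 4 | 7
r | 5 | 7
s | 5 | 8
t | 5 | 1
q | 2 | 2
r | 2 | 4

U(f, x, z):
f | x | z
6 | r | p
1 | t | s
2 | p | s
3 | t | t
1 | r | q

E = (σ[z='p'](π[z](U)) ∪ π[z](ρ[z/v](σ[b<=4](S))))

Stepwise |·|:
  U → 5
  π[z](U) → 5
  σ[z='p'](π[z](U)) → 1
  S → 6
  σ[b<=4](S) → 3
  ρ[z/v](σ[b<=4](S)) → 3
  π[z](ρ[z/v](σ[b<=4](S))) → 3
  (σ[z='p'](π[z](U)) ∪ π[z](ρ[z/v](σ[b<=4](S)))) → 4

|E| = 4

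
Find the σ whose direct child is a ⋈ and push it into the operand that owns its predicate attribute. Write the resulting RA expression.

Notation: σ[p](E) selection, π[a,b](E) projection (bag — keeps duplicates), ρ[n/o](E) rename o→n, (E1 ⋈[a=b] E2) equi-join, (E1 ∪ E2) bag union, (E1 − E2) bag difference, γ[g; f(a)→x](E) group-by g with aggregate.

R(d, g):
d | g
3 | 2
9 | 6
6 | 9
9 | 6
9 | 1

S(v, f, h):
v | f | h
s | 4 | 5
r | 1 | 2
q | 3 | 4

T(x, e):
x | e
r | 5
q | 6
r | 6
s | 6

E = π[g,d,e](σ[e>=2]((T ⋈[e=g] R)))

σ filters on e, owned by the left side.
E' = π[g,d,e]((σ[e>=2](T) ⋈[e=g] R))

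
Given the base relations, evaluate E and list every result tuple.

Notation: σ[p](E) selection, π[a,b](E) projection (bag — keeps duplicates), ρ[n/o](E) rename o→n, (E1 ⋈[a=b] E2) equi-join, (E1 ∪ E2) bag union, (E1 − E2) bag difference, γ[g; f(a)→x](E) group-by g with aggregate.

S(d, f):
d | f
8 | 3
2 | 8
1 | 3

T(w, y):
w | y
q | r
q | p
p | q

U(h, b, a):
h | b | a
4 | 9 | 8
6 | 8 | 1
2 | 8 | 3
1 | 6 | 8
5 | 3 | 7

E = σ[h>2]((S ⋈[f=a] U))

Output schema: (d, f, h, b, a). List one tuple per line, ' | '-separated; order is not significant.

Row counts bottom-up:
  S → 3
  U → 5
  (S ⋈[f=a] U) → 4
  σ[h>2]((S ⋈[f=a] U)) → 1

== RESULT ==
d | f | h | b | a
2 | 8 | 4 | 9 | 8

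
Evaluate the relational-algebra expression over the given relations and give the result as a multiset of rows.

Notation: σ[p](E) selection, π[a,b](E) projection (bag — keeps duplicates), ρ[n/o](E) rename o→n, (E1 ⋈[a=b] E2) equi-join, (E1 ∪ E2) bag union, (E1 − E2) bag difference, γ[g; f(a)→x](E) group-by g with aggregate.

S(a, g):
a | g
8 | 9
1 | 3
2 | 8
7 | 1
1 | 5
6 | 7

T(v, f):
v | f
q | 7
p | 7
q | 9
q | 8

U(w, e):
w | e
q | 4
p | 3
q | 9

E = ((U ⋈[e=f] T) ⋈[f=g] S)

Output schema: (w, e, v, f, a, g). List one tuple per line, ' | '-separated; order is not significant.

Stepwise |·|:
  U → 3
  T → 4
  (U ⋈[e=f] T) → 1
  S → 6
  ((U ⋈[e=f] T) ⋈[f=g] S) → 1

== RESULT ==
w | e | v | f | a | g
q | 9 | q | 9 | 8 | 9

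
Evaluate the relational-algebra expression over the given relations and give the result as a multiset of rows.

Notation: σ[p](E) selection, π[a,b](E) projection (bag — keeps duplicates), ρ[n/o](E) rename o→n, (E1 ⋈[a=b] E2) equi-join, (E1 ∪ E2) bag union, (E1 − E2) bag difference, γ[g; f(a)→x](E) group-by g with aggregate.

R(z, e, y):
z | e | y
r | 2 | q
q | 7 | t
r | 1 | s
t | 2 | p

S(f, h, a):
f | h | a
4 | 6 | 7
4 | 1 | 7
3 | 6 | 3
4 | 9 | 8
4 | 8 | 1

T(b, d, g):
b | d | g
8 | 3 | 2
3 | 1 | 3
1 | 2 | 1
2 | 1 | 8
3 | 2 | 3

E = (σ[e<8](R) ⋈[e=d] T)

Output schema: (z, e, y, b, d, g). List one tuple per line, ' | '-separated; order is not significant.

Per-node cardinality:
  R → 4
  σ[e<8](R) → 4
  T → 5
  (σ[e<8](R) ⋈[e=d] T) → 6

== RESULT ==
z | e | y | b | d | g
r | 1 | s | 2 | 1 | 8
r | 1 | s | 3 | 1 | 3
r | 2 | q | 1 | 2 | 1
r | 2 | q | 3 | 2 | 3
t | 2 | p | 1 | 2 | 1
t | 2 | p | 3 | 2 | 3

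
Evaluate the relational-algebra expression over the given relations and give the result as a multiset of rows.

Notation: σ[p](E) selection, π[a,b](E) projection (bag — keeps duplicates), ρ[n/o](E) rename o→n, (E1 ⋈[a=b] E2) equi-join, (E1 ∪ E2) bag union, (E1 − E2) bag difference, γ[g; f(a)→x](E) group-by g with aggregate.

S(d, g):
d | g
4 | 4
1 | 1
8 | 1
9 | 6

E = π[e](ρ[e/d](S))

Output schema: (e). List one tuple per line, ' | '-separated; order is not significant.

Per-node cardinality:
  S → 4
  ρ[e/d](S) → 4
  π[e](ρ[e/d](S)) → 4

== RESULT ==
e
1
4
8
9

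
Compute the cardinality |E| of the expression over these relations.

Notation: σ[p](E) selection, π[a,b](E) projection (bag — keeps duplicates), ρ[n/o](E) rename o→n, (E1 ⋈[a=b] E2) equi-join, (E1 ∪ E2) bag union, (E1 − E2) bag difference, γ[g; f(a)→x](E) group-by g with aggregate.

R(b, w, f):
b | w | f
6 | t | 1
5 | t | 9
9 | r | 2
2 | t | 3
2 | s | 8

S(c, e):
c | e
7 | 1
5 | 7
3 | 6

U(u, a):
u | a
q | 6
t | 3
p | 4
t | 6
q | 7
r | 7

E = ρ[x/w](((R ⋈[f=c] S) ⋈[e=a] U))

Row counts bottom-up:
  R → 5
  S → 3
  (R ⋈[f=c] S) → 1
  U → 6
  ((R ⋈[f=c] S) ⋈[e=a] U) → 2
  ρ[x/w](((R ⋈[f=c] S) ⋈[e=a] U)) → 2

|E| = 2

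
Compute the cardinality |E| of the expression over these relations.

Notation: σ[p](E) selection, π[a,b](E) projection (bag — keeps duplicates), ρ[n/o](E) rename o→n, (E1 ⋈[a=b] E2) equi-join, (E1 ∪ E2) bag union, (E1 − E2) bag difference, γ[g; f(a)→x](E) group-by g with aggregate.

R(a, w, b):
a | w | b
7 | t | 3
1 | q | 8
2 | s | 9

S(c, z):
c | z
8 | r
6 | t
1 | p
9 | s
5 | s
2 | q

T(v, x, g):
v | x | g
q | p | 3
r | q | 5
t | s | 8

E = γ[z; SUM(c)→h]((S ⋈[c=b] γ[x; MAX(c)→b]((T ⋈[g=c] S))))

Stepwise |·|:
  S → 6
  T → 3
  S → 6
  (T ⋈[g=c] S) → 2
  γ[x; MAX(c)→b]((T ⋈[g=c] S)) → 2
  (S ⋈[c=b] γ[x; MAX(c)→b]((T ⋈[g=c] S))) → 2
  γ[z; SUM(c)→h]((S ⋈[c=b] γ[x; MAX(c)→b]((T ⋈[g=c] S)))) → 2

|E| = 2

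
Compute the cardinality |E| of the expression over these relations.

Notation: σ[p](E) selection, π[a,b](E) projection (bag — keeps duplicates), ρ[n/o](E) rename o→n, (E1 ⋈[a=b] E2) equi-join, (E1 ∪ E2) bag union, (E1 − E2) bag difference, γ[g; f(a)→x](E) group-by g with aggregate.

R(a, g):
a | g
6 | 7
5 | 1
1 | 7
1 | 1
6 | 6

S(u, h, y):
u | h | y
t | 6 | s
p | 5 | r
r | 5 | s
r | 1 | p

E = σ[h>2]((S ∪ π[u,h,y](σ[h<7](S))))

Stepwise |·|:
  S → 4
  S → 4
  σ[h<7](S) → 4
  π[u,h,y](σ[h<7](S)) → 4
  (S ∪ π[u,h,y](σ[h<7](S))) → 8
  σ[h>2]((S ∪ π[u,h,y](σ[h<7](S)))) → 6

|E| = 6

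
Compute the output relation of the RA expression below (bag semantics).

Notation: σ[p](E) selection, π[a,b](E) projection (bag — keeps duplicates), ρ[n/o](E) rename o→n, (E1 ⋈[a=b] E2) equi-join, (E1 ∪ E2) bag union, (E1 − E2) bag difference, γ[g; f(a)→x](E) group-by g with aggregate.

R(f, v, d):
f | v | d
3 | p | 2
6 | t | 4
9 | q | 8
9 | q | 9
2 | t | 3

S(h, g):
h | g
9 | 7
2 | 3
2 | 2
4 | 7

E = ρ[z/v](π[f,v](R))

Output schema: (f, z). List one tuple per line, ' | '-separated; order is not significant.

Stepwise |·|:
  R → 5
  π[f,v](R) → 5
  ρ[z/v](π[f,v](R)) → 5

== RESULT ==
f | z
2 | t
3 | p
6 | t
9 | q
9 | q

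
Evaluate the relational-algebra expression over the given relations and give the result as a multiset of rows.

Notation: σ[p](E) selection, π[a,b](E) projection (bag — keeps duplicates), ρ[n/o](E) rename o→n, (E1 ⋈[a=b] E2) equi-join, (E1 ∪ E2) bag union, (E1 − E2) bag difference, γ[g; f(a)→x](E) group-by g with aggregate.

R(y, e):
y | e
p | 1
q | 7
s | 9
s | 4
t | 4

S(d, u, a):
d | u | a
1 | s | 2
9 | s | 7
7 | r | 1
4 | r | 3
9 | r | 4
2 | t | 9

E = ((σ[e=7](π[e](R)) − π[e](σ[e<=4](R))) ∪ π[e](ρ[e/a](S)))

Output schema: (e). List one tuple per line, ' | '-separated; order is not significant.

Stepwise |·|:
  R → 5
  π[e](R) → 5
  σ[e=7](π[e](R)) → 1
  R → 5
  σ[e<=4](R) → 3
  π[e](σ[e<=4](R)) → 3
  (σ[e=7](π[e](R)) − π[e](σ[e<=4](R))) → 1
  S → 6
  ρ[e/a](S) → 6
  π[e](ρ[e/a](S)) → 6
  ((σ[e=7](π[e](R)) − π[e](σ[e<=4](R))) ∪ π[e](ρ[e/a](S))) → 7

== RESULT ==
e
1
2
3
4
7
7
9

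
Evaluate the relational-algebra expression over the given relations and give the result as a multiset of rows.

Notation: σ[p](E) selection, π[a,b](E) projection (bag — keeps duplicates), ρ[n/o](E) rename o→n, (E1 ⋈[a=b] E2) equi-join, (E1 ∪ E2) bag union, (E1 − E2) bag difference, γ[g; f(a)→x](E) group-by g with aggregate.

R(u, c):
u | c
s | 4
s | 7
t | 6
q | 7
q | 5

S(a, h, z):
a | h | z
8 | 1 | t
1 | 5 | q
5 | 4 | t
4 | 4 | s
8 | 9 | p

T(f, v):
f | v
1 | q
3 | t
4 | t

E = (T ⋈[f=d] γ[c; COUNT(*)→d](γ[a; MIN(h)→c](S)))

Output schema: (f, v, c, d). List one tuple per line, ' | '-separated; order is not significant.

Stepwise |·|:
  T → 3
  S → 5
  γ[a; MIN(h)→c](S) → 4
  γ[c; COUNT(*)→d](γ[a; MIN(h)→c](S)) → 3
  (T ⋈[f=d] γ[c; COUNT(*)→d](γ[a; MIN(h)→c](S))) → 2

== RESULT ==
f | v | c | d
1 | q | 1 | 1
1 | q | 5 | 1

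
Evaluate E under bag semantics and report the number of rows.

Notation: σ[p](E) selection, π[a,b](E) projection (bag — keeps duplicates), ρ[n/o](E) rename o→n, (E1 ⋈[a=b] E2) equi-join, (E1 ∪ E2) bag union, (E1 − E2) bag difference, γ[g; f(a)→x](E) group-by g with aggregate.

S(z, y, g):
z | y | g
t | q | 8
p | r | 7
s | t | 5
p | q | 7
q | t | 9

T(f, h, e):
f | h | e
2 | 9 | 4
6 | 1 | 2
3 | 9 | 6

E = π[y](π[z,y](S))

Stepwise |·|:
  S → 5
  π[z,y](S) → 5
  π[y](π[z,y](S)) → 5

|E| = 5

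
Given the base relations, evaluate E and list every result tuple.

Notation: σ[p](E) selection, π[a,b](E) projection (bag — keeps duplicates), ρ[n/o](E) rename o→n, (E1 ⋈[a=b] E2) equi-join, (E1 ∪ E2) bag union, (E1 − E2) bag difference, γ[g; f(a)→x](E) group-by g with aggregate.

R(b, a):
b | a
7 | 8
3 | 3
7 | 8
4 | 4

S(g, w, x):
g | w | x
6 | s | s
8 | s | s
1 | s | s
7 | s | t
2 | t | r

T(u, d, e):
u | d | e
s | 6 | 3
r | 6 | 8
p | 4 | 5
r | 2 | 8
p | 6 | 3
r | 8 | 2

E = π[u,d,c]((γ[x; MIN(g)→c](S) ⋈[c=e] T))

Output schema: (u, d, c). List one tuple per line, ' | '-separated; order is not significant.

Stepwise |·|:
  S → 5
  γ[x; MIN(g)→c](S) → 3
  T → 6
  (γ[x; MIN(g)→c](S) ⋈[c=e] T) → 1
  π[u,d,c]((γ[x; MIN(g)→c](S) ⋈[c=e] T)) → 1

== RESULT ==
u | d | c
r | 8 | 2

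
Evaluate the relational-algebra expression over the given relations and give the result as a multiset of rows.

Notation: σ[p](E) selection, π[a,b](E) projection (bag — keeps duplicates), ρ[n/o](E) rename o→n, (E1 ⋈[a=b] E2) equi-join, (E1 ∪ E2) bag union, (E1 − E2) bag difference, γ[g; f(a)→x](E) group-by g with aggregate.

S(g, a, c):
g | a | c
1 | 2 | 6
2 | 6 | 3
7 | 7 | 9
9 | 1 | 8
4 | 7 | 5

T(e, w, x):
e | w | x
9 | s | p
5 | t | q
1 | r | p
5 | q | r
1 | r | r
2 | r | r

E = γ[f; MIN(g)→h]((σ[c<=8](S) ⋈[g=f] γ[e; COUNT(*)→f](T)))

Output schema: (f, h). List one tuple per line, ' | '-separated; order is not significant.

Row counts bottom-up:
  S → 5
  σ[c<=8](S) → 4
  T → 6
  γ[e; COUNT(*)→f](T) → 4
  (σ[c<=8](S) ⋈[g=f] γ[e; COUNT(*)→f](T)) → 4
  γ[f; MIN(g)→h]((σ[c<=8](S) ⋈[g=f] γ[e; COUNT(*)→f](T))) → 2

== RESULT ==
f | h
1 | 1
2 | 2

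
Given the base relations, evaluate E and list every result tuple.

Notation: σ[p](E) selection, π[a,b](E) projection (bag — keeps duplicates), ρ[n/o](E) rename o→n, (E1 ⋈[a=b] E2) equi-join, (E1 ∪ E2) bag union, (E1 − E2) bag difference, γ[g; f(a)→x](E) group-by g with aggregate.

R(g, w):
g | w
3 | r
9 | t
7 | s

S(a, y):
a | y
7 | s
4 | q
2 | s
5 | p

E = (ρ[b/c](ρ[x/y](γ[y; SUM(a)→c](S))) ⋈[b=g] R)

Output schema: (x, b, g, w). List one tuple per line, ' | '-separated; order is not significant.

Subexpression sizes:
  S → 4
  γ[y; SUM(a)→c](S) → 3
  ρ[x/y](γ[y; SUM(a)→c](S)) → 3
  ρ[b/c](ρ[x/y](γ[y; SUM(a)→c](S))) → 3
  R → 3
  (ρ[b/c](ρ[x/y](γ[y; SUM(a)→c](S))) ⋈[b=g] R) → 1

== RESULT ==
x | b | g | w
s | 9 | 9 | t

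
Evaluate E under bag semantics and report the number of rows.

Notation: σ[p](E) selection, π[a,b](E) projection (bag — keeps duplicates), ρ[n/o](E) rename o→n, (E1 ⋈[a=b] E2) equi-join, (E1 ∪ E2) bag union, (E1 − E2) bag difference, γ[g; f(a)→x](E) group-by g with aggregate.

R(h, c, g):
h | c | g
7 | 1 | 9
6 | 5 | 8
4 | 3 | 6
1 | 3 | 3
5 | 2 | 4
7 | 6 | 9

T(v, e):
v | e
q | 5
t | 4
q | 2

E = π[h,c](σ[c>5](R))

Per-node cardinality:
  R → 6
  σ[c>5](R) → 1
  π[h,c](σ[c>5](R)) → 1

|E| = 1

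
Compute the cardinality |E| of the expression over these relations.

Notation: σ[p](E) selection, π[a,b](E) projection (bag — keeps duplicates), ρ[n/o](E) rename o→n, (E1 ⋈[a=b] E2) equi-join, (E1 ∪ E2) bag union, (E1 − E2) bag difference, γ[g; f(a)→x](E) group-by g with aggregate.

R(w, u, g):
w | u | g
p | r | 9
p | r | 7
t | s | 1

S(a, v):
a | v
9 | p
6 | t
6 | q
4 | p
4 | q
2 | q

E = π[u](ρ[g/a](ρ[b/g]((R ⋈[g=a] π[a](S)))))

Subexpression sizes:
  R → 3
  S → 6
  π[a](S) → 6
  (R ⋈[g=a] π[a](S)) → 1
  ρ[b/g]((R ⋈[g=a] π[a](S))) → 1
  ρ[g/a](ρ[b/g]((R ⋈[g=a] π[a](S)))) → 1
  π[u](ρ[g/a](ρ[b/g]((R ⋈[g=a] π[a](S))))) → 1

|E| = 1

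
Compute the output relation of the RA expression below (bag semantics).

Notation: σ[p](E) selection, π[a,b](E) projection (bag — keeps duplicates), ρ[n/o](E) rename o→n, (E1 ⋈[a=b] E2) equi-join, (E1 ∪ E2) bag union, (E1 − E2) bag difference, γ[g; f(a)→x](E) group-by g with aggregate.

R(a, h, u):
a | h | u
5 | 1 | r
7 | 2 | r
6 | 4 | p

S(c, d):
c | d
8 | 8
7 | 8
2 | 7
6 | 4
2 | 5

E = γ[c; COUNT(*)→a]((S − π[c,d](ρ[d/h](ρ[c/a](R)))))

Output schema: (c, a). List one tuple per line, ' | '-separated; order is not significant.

Stepwise |·|:
  S → 5
  R → 3
  ρ[c/a](R) → 3
  ρ[d/h](ρ[c/a](R)) → 3
  π[c,d](ρ[d/h](ρ[c/a](R))) → 3
  (S − π[c,d](ρ[d/h](ρ[c/a](R)))) → 4
  γ[c; COUNT(*)→a]((S − π[c,d](ρ[d/h](ρ[c/a](R))))) → 3

== RESULT ==
c | a
2 | 2
7 | 1
8 | 1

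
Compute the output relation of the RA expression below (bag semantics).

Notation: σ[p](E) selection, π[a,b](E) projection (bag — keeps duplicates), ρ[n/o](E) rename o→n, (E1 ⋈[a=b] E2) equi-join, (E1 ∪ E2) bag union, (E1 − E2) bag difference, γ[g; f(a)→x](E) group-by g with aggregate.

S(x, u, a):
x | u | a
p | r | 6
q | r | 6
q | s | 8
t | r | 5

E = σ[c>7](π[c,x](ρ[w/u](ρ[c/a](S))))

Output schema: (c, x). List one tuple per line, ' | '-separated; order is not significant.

Row counts bottom-up:
  S → 4
  ρ[c/a](S) → 4
  ρ[w/u](ρ[c/a](S)) → 4
  π[c,x](ρ[w/u](ρ[c/a](S))) → 4
  σ[c>7](π[c,x](ρ[w/u](ρ[c/a](S)))) → 1

== RESULT ==
c | x
8 | q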